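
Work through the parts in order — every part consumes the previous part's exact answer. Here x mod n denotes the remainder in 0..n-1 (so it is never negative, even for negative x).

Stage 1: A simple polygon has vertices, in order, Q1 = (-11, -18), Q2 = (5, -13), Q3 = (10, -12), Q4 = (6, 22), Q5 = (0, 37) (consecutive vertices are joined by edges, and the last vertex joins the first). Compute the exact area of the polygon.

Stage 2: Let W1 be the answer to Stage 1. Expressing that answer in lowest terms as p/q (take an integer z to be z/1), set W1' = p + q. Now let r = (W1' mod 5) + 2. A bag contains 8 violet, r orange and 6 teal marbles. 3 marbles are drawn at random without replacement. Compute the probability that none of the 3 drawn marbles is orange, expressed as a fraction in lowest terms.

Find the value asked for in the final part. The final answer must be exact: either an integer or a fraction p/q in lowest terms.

364/969

Stage 1: cross terms: (-11*-13 - 5*-18)=233, (5*-12 - 10*-13)=70, (10*22 - 6*-12)=292, (6*37 - 0*22)=222, (0*-18 - -11*37)=407; twice the area = |1224| = 1224; area = 612; answer 612
Stage 2: W1 = 612; threaded value p + q = 613; r = 5; total draws C(19,3) = 969; favorable C(14,3) = 364; P = 364/969; answer 364/969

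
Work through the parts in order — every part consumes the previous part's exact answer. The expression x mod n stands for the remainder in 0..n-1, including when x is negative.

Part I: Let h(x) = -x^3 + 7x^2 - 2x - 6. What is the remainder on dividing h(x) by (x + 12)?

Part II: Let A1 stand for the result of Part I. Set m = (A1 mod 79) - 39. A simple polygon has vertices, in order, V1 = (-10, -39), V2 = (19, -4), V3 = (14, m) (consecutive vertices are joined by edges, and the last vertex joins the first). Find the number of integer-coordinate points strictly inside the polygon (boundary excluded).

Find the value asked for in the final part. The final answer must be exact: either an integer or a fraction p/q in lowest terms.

564

Part I: remainder = value at the root: -1*(-12)^3 + 7*(-12)^2 - 2*(-12)^1 - 6 = (1728) + (1008) + (24) + (-6) = 2754; answer 2754
Part II: A1 = 2754; m = 29; cross terms: (-10*-4 - 19*-39)=781, (19*29 - 14*-4)=607, (14*-39 - -10*29)=-256; twice the area = |1132| = 1132; area = 566; boundary points = 1 + 1 + 4 = 6; strictly interior points = area - boundary/2 + 1 = 564; answer 564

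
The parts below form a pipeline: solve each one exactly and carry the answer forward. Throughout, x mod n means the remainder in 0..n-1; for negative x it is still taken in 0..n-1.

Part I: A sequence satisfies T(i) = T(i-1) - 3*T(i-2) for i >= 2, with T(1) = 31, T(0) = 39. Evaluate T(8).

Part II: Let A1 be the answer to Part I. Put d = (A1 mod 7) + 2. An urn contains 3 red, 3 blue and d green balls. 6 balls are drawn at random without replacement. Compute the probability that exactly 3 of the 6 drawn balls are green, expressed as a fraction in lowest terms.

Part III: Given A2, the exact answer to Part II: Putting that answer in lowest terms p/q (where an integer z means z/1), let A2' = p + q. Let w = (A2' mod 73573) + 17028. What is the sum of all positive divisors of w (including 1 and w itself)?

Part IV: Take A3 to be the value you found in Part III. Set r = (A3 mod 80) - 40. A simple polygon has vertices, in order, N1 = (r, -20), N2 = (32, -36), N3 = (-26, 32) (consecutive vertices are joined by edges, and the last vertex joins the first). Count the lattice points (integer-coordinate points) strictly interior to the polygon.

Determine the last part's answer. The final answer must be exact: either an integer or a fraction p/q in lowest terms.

603

Part I: T(2) = 1*(31) - 3*(39) = -86; iterating: T(2)=-86, T(3)=-179, T(4)=79, T(5)=616, T(6)=379, T(7)=-1469, T(8)=-2606; answer -2606
Part II: A1 = -2606; d = 7; total draws C(13,6) = 1716; favorable C(7,3)*C(6,3) = 700; P = 175/429; answer 175/429
Part III: A2 = 175/429; threaded value p + q = 604; w = 17632; 17632 = 2^5 * 19 * 29; sigma = (1 + 2 + 4 + 8 + 16 + 32) * (1 + 19) * (1 + 29) = 63 * 20 * 30 = 37800; answer 37800
Part IV: A3 = 37800; r = 0; cross terms: (0*-36 - 32*-20)=640, (32*32 - -26*-36)=88, (-26*-20 - 0*32)=520; twice the area = |1248| = 1248; area = 624; boundary points = 16 + 2 + 26 = 44; strictly interior points = area - boundary/2 + 1 = 603; answer 603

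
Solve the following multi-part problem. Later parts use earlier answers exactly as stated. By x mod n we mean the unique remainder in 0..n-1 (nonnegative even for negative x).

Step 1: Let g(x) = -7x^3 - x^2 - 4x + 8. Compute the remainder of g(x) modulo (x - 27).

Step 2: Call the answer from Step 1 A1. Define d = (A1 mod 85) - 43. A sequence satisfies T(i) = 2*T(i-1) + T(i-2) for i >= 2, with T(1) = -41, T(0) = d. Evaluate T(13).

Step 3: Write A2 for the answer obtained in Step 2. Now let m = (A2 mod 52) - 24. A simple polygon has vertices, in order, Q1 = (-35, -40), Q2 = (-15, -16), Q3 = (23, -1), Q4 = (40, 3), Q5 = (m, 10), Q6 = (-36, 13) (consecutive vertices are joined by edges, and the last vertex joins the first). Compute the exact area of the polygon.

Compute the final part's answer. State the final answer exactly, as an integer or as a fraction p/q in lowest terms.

Step 1: remainder = value at the root: -7*(27)^3 - 1*(27)^2 - 4*(27)^1 + 8 = (-137781) + (-729) + (-108) + (8) = -138610; answer -138610
Step 2: A1 = -138610; d = -18; T(2) = 2*(-41) + 1*(-18) = -100; iterating: T(2)=-100, T(3)=-241, T(4)=-582, T(5)=-1405, T(6)=-3392, T(7)=-8189, T(8)=-19770, T(9)=-47729, T(10)=-115228, T(11)=-278185, T(12)=-671598, T(13)=-1621381; answer -1621381
Step 3: A2 = -1621381; m = 7; cross terms: (-35*-16 - -15*-40)=-40, (-15*-1 - 23*-16)=383, (23*3 - 40*-1)=109, (40*10 - 7*3)=379, (7*13 - -36*10)=451, (-36*-40 - -35*13)=1895; twice the area = |3177| = 3177; area = 3177/2; answer 3177/2

3177/2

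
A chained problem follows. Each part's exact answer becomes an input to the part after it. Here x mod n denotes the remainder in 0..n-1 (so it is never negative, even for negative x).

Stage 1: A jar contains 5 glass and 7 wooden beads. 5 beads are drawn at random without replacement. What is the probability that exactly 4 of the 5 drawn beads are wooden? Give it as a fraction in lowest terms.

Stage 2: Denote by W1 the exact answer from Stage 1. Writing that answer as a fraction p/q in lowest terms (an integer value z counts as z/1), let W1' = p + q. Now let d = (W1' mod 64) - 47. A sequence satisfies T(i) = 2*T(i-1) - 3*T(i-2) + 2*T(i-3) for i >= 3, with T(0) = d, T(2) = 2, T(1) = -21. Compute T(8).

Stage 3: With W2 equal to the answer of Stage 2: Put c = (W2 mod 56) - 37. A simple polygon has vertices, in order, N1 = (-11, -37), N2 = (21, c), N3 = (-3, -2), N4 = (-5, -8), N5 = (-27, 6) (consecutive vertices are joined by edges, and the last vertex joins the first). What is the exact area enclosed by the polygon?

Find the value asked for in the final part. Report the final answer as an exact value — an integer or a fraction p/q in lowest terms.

716

Stage 1: total draws C(12,5) = 792; favorable C(7,4)*C(5,1) = 175; P = 175/792; answer 175/792
Stage 2: W1 = 175/792; threaded value p + q = 967; d = -40; T(3) = 2*(2) - 3*(-21) + 2*(-40) = -13; iterating: T(3)=-13, T(4)=-74, T(5)=-105, T(6)=-14, T(7)=139, T(8)=110; answer 110
Stage 3: W2 = 110; c = 17; cross terms: (-11*17 - 21*-37)=590, (21*-2 - -3*17)=9, (-3*-8 - -5*-2)=14, (-5*6 - -27*-8)=-246, (-27*-37 - -11*6)=1065; twice the area = |1432| = 1432; area = 716; answer 716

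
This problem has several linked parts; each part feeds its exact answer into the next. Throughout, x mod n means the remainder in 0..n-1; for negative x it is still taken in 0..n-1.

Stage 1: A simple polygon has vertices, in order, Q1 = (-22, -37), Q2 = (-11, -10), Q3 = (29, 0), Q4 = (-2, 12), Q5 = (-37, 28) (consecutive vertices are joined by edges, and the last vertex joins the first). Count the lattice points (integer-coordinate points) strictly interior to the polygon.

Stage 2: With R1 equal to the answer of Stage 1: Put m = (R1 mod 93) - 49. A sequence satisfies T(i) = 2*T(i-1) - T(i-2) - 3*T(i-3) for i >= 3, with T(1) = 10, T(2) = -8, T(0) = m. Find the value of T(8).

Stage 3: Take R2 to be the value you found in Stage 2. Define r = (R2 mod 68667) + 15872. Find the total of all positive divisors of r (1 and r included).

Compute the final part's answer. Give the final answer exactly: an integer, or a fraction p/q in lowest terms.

Stage 1: cross terms: (-22*-10 - -11*-37)=-187, (-11*0 - 29*-10)=290, (29*12 - -2*0)=348, (-2*28 - -37*12)=388, (-37*-37 - -22*28)=1985; twice the area = |2824| = 2824; area = 1412; boundary points = 1 + 10 + 1 + 1 + 5 = 18; strictly interior points = area - boundary/2 + 1 = 1404; answer 1404
Stage 2: R1 = 1404; m = -40; T(3) = 2*(-8) - 1*(10) - 3*(-40) = 94; iterating: T(3)=94, T(4)=166, T(5)=262, T(6)=76, T(7)=-608, T(8)=-2078; answer -2078
Stage 3: R2 = -2078; r = 82461; 82461 = 3 * 27487; sigma = (1 + 3) * (1 + 27487) = 4 * 27488 = 109952; answer 109952

109952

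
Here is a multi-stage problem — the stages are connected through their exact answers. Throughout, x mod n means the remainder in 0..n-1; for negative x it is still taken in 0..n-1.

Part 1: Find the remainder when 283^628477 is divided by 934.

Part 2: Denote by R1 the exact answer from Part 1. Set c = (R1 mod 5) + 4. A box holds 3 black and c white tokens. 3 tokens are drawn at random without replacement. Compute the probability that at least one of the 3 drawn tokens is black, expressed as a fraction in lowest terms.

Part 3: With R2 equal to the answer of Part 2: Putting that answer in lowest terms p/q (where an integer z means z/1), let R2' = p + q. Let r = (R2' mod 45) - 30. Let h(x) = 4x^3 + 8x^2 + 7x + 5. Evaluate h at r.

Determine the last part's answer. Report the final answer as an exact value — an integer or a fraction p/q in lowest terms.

Part 1: squarings mod 934: 283^1=283, 283^2=699, 283^4=119, 283^8=151, 283^16=385, 283^32=653, 283^64=505, 283^128=43, 283^256=915, 283^512=361, 283^1024=495, 283^2048=317, 283^4096=551, 283^8192=51, 283^16384=733, 283^32768=239, 283^65536=147, 283^131072=127, 283^262144=251, 283^524288=423; 283^628477 = 283^1 * 283^4 * 283^8 * 283^16 * 283^32 * 283^64 * 283^128 * 283^512 * 283^1024 * 283^4096 * 283^32768 * 283^65536 * 283^524288 = 535 (mod 934); answer 535
Part 2: R1 = 535; c = 4; total draws C(7,3) = 35; complement C(4,3) = 4; favorable 35 - 4 = 31; P = 31/35; answer 31/35
Part 3: R2 = 31/35; threaded value p + q = 66; r = -9; 4*(-9)^3 + 8*(-9)^2 + 7*(-9)^1 + 5 = (-2916) + (648) + (-63) + (5) = -2326; answer -2326

-2326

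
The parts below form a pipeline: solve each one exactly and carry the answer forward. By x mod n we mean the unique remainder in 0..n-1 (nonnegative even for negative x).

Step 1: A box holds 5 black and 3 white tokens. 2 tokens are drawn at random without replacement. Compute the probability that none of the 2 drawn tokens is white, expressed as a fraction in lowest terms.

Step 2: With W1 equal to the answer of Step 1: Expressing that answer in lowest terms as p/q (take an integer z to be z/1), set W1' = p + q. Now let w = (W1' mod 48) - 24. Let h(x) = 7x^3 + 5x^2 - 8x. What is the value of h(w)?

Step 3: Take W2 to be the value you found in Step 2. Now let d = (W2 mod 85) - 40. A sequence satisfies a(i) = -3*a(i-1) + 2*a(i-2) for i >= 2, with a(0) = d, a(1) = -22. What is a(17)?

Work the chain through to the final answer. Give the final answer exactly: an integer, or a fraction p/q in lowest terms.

-17613730852

Step 1: total draws C(8,2) = 28; favorable C(5,2) = 10; P = 5/14; answer 5/14
Step 2: W1 = 5/14; threaded value p + q = 19; w = -5; 7*(-5)^3 + 5*(-5)^2 - 8*(-5)^1 = (-875) + (125) + (40) = -710; answer -710
Step 3: W2 = -710; d = 15; a(2) = -3*(-22) + 2*(15) = 96; iterating: a(2)=96, a(3)=-332, a(4)=1188, a(5)=-4228, a(6)=15060, a(7)=-53636, a(8)=191028, a(9)=-680356, a(10)=2423124, a(11)=-8630084, a(12)=30736500, a(13)=-109469668, a(14)=389882004, a(15)=-1388585348, a(16)=4945520052, a(17)=-17613730852; answer -17613730852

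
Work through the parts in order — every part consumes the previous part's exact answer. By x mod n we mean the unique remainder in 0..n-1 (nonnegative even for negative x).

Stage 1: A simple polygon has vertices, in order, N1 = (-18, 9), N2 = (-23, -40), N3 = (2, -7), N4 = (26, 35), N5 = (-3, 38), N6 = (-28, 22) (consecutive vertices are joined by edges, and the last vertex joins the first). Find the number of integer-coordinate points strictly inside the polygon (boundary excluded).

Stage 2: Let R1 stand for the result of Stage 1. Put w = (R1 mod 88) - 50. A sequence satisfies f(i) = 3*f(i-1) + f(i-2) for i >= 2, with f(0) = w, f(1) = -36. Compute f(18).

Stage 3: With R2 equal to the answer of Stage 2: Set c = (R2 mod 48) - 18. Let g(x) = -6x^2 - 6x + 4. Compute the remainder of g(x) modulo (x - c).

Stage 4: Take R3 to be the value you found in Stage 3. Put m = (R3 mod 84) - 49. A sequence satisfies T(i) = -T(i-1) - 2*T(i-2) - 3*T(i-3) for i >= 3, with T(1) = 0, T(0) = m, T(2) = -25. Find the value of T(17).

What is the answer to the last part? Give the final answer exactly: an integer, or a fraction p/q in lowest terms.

Stage 1: cross terms: (-18*-40 - -23*9)=927, (-23*-7 - 2*-40)=241, (2*35 - 26*-7)=252, (26*38 - -3*35)=1093, (-3*22 - -28*38)=998, (-28*9 - -18*22)=144; twice the area = |3655| = 3655; area = 3655/2; boundary points = 1 + 1 + 6 + 1 + 1 + 1 = 11; strictly interior points = area - boundary/2 + 1 = 1823; answer 1823
Stage 2: R1 = 1823; w = 13; f(2) = 3*(-36) + 1*(13) = -95; iterating: f(2)=-95, f(3)=-321, f(4)=-1058, f(5)=-3495, f(6)=-11543, f(7)=-38124, f(8)=-125915, f(9)=-415869, f(10)=-1373522, f(11)=-4536435, f(12)=-14982827, f(13)=-49484916, f(14)=-163437575, f(15)=-539797641, f(16)=-1782830498, f(17)=-5888289135, f(18)=-19447697903; answer -19447697903
Stage 3: R2 = -19447697903; c = -17; remainder = value at the root: -6*(-17)^2 - 6*(-17)^1 + 4 = (-1734) + (102) + (4) = -1628; answer -1628
Stage 4: R3 = -1628; m = 3; T(3) = -1*(-25) - 2*(0) - 3*(3) = 16; iterating: T(3)=16, T(4)=34, T(5)=9, T(6)=-125, T(7)=5, T(8)=218, T(9)=147, T(10)=-598, T(11)=-350, T(12)=1105, T(13)=1389, T(14)=-2549, T(15)=-3544, T(16)=4475, T(17)=10260; answer 10260

10260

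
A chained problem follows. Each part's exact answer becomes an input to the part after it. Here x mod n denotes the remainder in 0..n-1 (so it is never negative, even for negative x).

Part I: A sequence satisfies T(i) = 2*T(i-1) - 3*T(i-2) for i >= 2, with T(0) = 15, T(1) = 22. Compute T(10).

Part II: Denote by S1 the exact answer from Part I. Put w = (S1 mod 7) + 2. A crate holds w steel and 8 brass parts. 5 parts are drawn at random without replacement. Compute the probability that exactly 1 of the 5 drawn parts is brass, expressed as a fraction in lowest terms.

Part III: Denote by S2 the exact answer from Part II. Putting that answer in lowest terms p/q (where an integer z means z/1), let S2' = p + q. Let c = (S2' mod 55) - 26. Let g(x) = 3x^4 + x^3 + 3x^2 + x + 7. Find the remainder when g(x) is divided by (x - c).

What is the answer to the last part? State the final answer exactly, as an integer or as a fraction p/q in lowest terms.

Part I: T(2) = 2*(22) - 3*(15) = -1; iterating: T(2)=-1, T(3)=-68, T(4)=-133, T(5)=-62, T(6)=275, T(7)=736, T(8)=647, T(9)=-914, T(10)=-3769; answer -3769
Part II: S1 = -3769; w = 6; total draws C(14,5) = 2002; favorable C(8,1)*C(6,4) = 120; P = 60/1001; answer 60/1001
Part III: S2 = 60/1001; threaded value p + q = 1061; c = -10; remainder = value at the root: 3*(-10)^4 + 1*(-10)^3 + 3*(-10)^2 + 1*(-10)^1 + 7 = (30000) + (-1000) + (300) + (-10) + (7) = 29297; answer 29297

29297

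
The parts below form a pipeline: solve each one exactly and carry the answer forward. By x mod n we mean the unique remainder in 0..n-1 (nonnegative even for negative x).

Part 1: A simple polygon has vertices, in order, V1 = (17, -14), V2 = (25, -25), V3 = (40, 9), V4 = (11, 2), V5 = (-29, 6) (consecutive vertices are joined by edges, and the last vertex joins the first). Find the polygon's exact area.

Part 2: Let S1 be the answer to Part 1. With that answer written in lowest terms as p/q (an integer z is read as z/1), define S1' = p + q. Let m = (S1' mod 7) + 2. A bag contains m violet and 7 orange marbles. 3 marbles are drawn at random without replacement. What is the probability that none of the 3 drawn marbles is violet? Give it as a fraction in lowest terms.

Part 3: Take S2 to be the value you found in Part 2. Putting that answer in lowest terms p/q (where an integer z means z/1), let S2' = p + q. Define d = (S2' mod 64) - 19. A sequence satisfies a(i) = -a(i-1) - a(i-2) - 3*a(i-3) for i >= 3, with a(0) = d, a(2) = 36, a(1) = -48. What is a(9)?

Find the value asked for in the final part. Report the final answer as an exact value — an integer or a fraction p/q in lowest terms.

-792

Part 1: cross terms: (17*-25 - 25*-14)=-75, (25*9 - 40*-25)=1225, (40*2 - 11*9)=-19, (11*6 - -29*2)=124, (-29*-14 - 17*6)=304; twice the area = |1559| = 1559; area = 1559/2; answer 1559/2
Part 2: S1 = 1559/2; threaded value p + q = 1561; m = 2; total draws C(9,3) = 84; favorable C(7,3) = 35; P = 5/12; answer 5/12
Part 3: S2 = 5/12; threaded value p + q = 17; d = -2; a(3) = -1*(36) - 1*(-48) - 3*(-2) = 18; iterating: a(3)=18, a(4)=90, a(5)=-216, a(6)=72, a(7)=-126, a(8)=702, a(9)=-792; answer -792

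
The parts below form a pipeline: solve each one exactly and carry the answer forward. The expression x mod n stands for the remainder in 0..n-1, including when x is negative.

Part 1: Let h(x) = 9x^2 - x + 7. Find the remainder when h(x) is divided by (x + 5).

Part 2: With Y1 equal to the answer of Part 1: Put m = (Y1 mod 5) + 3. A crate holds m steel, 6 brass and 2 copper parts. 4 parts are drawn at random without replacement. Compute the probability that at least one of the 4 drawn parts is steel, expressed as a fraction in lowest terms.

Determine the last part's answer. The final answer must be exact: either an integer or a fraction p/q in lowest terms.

129/143

Part 1: remainder = value at the root: 9*(-5)^2 - 1*(-5)^1 + 7 = (225) + (5) + (7) = 237; answer 237
Part 2: Y1 = 237; m = 5; total draws C(13,4) = 715; complement C(8,4) = 70; favorable 715 - 70 = 645; P = 129/143; answer 129/143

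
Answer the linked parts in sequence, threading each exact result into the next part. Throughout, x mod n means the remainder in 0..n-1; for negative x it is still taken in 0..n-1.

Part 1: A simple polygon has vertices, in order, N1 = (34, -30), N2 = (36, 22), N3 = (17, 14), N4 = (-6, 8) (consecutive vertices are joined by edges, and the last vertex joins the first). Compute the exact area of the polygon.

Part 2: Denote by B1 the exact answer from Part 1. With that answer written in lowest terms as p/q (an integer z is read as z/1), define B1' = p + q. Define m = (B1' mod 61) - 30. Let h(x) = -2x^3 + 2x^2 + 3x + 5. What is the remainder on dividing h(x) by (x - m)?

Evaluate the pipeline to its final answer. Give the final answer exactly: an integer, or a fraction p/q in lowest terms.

Part 1: cross terms: (34*22 - 36*-30)=1828, (36*14 - 17*22)=130, (17*8 - -6*14)=220, (-6*-30 - 34*8)=-92; twice the area = |2086| = 2086; area = 1043; answer 1043
Part 2: B1 = 1043; threaded value p + q = 1044; m = -23; remainder = value at the root: -2*(-23)^3 + 2*(-23)^2 + 3*(-23)^1 + 5 = (24334) + (1058) + (-69) + (5) = 25328; answer 25328

25328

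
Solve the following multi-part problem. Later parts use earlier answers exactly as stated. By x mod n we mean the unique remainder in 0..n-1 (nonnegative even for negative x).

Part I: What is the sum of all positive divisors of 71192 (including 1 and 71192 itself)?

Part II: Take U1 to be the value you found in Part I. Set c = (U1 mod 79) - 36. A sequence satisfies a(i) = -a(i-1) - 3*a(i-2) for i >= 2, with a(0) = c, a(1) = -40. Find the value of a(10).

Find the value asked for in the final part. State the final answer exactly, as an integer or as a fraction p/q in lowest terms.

Part I: 71192 = 2^3 * 11 * 809; sigma = (1 + 2 + 4 + 8) * (1 + 11) * (1 + 809) = 15 * 12 * 810 = 145800; answer 145800
Part II: U1 = 145800; c = 9; a(2) = -1*(-40) - 3*(9) = 13; iterating: a(2)=13, a(3)=107, a(4)=-146, a(5)=-175, a(6)=613, a(7)=-88, a(8)=-1751, a(9)=2015, a(10)=3238; answer 3238

3238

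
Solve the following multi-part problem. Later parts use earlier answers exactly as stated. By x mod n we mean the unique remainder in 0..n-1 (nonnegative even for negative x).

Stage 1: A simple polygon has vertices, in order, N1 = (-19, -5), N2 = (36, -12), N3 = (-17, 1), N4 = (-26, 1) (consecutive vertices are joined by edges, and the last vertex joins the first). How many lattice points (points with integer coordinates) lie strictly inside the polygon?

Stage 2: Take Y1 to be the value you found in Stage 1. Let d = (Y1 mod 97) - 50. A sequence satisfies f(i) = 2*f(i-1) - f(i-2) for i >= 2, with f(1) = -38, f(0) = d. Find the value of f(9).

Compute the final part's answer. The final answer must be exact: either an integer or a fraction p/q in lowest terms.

Stage 1: cross terms: (-19*-12 - 36*-5)=408, (36*1 - -17*-12)=-168, (-17*1 - -26*1)=9, (-26*-5 - -19*1)=149; twice the area = |398| = 398; area = 199; boundary points = 1 + 1 + 9 + 1 = 12; strictly interior points = area - boundary/2 + 1 = 194; answer 194
Stage 2: Y1 = 194; d = -50; f(2) = 2*(-38) - 1*(-50) = -26; iterating: f(2)=-26, f(3)=-14, f(4)=-2, f(5)=10, f(6)=22, f(7)=34, f(8)=46, f(9)=58; answer 58

58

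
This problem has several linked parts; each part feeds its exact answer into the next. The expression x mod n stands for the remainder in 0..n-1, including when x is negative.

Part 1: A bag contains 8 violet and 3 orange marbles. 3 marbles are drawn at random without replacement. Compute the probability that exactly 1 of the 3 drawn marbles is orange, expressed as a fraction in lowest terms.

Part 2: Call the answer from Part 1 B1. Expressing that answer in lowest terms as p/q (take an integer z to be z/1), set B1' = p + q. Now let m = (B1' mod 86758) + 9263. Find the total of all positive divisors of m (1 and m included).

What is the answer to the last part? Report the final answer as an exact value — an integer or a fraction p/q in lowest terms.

Part 1: total draws C(11,3) = 165; favorable C(3,1)*C(8,2) = 84; P = 28/55; answer 28/55
Part 2: B1 = 28/55; threaded value p + q = 83; m = 9346; 9346 = 2 * 4673; sigma = (1 + 2) * (1 + 4673) = 3 * 4674 = 14022; answer 14022

14022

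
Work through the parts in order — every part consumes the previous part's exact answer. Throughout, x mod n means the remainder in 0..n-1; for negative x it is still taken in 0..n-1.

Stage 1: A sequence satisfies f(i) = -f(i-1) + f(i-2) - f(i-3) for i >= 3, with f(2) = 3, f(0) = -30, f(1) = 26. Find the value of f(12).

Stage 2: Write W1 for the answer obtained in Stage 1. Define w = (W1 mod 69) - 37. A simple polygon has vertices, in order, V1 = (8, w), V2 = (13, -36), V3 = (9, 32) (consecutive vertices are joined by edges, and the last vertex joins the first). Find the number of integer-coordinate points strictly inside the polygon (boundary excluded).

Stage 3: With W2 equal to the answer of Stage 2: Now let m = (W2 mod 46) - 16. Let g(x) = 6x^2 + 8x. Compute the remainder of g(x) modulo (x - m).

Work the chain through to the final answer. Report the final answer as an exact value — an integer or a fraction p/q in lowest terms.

Stage 1: f(3) = -1*(3) + 1*(26) - 1*(-30) = 53; iterating: f(3)=53, f(4)=-76, f(5)=126, f(6)=-255, f(7)=457, f(8)=-838, f(9)=1550, f(10)=-2845, f(11)=5233, f(12)=-9628; answer -9628
Stage 2: W1 = -9628; w = -5; cross terms: (8*-36 - 13*-5)=-223, (13*32 - 9*-36)=740, (9*-5 - 8*32)=-301; twice the area = |216| = 216; area = 108; boundary points = 1 + 4 + 1 = 6; strictly interior points = area - boundary/2 + 1 = 106; answer 106
Stage 3: W2 = 106; m = -2; remainder = value at the root: 6*(-2)^2 + 8*(-2)^1 = (24) + (-16) = 8; answer 8

8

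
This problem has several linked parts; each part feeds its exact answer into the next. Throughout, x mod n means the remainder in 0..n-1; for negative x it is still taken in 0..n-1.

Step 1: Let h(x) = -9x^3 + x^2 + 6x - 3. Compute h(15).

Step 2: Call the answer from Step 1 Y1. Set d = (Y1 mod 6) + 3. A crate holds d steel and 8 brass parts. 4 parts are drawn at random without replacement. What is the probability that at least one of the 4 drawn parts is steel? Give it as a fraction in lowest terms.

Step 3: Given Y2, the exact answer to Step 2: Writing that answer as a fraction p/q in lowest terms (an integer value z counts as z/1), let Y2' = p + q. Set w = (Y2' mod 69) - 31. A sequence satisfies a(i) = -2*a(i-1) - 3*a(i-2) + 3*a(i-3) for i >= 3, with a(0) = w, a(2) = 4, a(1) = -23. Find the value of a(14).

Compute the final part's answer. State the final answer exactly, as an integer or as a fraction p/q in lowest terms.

Step 1: -9*(15)^3 + 1*(15)^2 + 6*(15)^1 - 3 = (-30375) + (225) + (90) + (-3) = -30063; answer -30063
Step 2: Y1 = -30063; d = 6; total draws C(14,4) = 1001; complement C(8,4) = 70; favorable 1001 - 70 = 931; P = 133/143; answer 133/143
Step 3: Y2 = 133/143; threaded value p + q = 276; w = -31; a(3) = -2*(4) - 3*(-23) + 3*(-31) = -32; iterating: a(3)=-32, a(4)=-17, a(5)=142, a(6)=-329, a(7)=181, a(8)=1051, a(9)=-3632, a(10)=4654, a(11)=4741, a(12)=-34340, a(13)=68419, a(14)=-19595; answer -19595

-19595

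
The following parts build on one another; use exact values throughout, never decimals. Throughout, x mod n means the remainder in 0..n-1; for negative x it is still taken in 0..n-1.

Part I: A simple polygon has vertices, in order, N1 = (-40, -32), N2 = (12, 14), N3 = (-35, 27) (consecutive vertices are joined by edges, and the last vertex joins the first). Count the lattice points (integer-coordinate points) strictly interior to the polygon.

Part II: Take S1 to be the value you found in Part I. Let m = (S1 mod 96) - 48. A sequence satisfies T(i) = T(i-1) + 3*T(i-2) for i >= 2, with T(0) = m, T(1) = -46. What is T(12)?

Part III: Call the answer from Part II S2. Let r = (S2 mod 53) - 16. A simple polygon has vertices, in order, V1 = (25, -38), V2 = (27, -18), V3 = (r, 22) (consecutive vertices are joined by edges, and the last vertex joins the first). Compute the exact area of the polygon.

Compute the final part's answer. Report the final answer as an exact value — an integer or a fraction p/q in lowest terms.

390

Part I: cross terms: (-40*14 - 12*-32)=-176, (12*27 - -35*14)=814, (-35*-32 - -40*27)=2200; twice the area = |2838| = 2838; area = 1419; boundary points = 2 + 1 + 1 = 4; strictly interior points = area - boundary/2 + 1 = 1418; answer 1418
Part II: S1 = 1418; m = 26; T(2) = 1*(-46) + 3*(26) = 32; iterating: T(2)=32, T(3)=-106, T(4)=-10, T(5)=-328, T(6)=-358, T(7)=-1342, T(8)=-2416, T(9)=-6442, T(10)=-13690, T(11)=-33016, T(12)=-74086; answer -74086
Part III: S2 = -74086; r = -8; cross terms: (25*-18 - 27*-38)=576, (27*22 - -8*-18)=450, (-8*-38 - 25*22)=-246; twice the area = |780| = 780; area = 390; answer 390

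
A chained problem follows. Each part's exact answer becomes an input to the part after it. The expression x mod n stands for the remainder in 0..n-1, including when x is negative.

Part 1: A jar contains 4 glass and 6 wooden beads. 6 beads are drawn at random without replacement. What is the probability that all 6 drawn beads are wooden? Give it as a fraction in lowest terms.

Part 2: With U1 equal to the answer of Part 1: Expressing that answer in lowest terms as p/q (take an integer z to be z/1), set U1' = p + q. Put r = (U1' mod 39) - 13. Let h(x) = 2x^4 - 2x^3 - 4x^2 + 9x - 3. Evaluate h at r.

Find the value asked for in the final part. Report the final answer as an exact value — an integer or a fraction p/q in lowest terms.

96

Part 1: total draws C(10,6) = 210; favorable C(6,6) = 1; P = 1/210; answer 1/210
Part 2: U1 = 1/210; threaded value p + q = 211; r = 3; 2*(3)^4 - 2*(3)^3 - 4*(3)^2 + 9*(3)^1 - 3 = (162) + (-54) + (-36) + (27) + (-3) = 96; answer 96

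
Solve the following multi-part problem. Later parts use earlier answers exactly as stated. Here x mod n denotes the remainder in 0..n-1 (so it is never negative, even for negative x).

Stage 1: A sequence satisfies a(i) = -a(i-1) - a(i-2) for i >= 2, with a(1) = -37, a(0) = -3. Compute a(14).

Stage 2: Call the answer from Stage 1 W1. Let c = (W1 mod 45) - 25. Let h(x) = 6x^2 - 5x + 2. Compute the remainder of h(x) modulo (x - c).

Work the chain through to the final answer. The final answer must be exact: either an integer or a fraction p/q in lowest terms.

1277

Stage 1: a(2) = -1*(-37) - 1*(-3) = 40; iterating: a(2)=40, a(3)=-3, a(4)=-37, a(5)=40, a(6)=-3, a(7)=-37, a(8)=40, a(9)=-3, a(10)=-37, a(11)=40, a(12)=-3, a(13)=-37, a(14)=40; answer 40
Stage 2: W1 = 40; c = 15; remainder = value at the root: 6*(15)^2 - 5*(15)^1 + 2 = (1350) + (-75) + (2) = 1277; answer 1277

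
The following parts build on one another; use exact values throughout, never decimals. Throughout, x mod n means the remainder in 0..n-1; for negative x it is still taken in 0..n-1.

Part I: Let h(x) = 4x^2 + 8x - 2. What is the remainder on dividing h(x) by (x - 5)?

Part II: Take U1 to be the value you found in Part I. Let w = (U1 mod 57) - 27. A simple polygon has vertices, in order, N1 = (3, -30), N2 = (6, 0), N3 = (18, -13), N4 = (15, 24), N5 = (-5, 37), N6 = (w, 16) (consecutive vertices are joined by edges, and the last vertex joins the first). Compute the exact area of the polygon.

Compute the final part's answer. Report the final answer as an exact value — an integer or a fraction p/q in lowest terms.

Part I: remainder = value at the root: 4*(5)^2 + 8*(5)^1 - 2 = (100) + (40) + (-2) = 138; answer 138
Part II: U1 = 138; w = -3; cross terms: (3*0 - 6*-30)=180, (6*-13 - 18*0)=-78, (18*24 - 15*-13)=627, (15*37 - -5*24)=675, (-5*16 - -3*37)=31, (-3*-30 - 3*16)=42; twice the area = |1477| = 1477; area = 1477/2; answer 1477/2

1477/2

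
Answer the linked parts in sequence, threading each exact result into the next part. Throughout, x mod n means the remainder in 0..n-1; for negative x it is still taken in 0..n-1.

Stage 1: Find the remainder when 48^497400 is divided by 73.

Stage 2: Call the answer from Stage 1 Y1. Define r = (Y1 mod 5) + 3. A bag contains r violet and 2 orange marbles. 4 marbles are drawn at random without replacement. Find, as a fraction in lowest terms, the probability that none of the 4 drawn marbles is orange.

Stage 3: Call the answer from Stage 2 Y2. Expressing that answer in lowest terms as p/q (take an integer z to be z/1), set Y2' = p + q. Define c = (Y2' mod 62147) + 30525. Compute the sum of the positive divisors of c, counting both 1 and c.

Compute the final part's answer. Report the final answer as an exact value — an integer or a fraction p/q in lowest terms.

61152

Stage 1: squarings mod 73: 48^1=48, 48^2=41, 48^4=2, 48^8=4, 48^16=16, 48^32=37, 48^64=55, 48^128=32, 48^256=2, 48^512=4, 48^1024=16, 48^2048=37, 48^4096=55, 48^8192=32, 48^16384=2, 48^32768=4, 48^65536=16, 48^131072=37, 48^262144=55; 48^497400 = 48^8 * 48^16 * 48^32 * 48^64 * 48^128 * 48^512 * 48^1024 * 48^4096 * 48^32768 * 48^65536 * 48^131072 * 48^262144 = 64 (mod 73); answer 64
Stage 2: Y1 = 64; r = 7; total draws C(9,4) = 126; favorable C(7,4) = 35; P = 5/18; answer 5/18
Stage 3: Y2 = 5/18; threaded value p + q = 23; c = 30548; 30548 = 2^2 * 7 * 1091; sigma = (1 + 2 + 4) * (1 + 7) * (1 + 1091) = 7 * 8 * 1092 = 61152; answer 61152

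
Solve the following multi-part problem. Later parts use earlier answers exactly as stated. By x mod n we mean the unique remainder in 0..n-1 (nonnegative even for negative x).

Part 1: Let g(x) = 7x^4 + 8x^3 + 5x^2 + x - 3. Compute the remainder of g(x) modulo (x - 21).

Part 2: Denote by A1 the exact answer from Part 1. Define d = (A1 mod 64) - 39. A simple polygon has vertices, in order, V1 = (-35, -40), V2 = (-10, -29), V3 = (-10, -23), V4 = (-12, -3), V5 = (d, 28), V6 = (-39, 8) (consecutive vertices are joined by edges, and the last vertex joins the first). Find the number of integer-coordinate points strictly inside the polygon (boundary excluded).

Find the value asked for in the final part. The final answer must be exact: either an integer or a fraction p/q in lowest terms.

1484

Part 1: remainder = value at the root: 7*(21)^4 + 8*(21)^3 + 5*(21)^2 + 1*(21)^1 - 3 = (1361367) + (74088) + (2205) + (21) + (-3) = 1437678; answer 1437678
Part 2: A1 = 1437678; d = 7; cross terms: (-35*-29 - -10*-40)=615, (-10*-23 - -10*-29)=-60, (-10*-3 - -12*-23)=-246, (-12*28 - 7*-3)=-315, (7*8 - -39*28)=1148, (-39*-40 - -35*8)=1840; twice the area = |2982| = 2982; area = 1491; boundary points = 1 + 6 + 2 + 1 + 2 + 4 = 16; strictly interior points = area - boundary/2 + 1 = 1484; answer 1484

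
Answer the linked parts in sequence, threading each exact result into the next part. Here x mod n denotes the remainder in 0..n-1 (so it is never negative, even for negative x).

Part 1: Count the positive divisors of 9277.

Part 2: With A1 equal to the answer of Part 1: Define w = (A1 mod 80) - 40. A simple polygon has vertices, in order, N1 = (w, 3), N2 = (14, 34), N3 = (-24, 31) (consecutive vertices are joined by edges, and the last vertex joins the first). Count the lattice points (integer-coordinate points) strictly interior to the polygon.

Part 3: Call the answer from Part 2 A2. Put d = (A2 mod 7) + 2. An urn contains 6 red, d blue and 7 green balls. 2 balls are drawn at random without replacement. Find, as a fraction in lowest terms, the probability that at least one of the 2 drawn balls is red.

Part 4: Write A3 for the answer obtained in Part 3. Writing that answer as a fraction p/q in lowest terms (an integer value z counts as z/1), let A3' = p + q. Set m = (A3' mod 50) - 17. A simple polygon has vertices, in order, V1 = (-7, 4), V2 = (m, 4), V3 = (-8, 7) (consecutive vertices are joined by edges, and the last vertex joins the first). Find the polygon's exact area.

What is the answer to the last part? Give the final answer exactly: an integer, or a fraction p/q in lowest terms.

3

Part 1: 9277 is prime, so its only divisors are 1 and 9277; count = 2; answer 2
Part 2: A1 = 2; w = -38; cross terms: (-38*34 - 14*3)=-1334, (14*31 - -24*34)=1250, (-24*3 - -38*31)=1106; twice the area = |1022| = 1022; area = 511; boundary points = 1 + 1 + 14 = 16; strictly interior points = area - boundary/2 + 1 = 504; answer 504
Part 3: A2 = 504; d = 2; total draws C(15,2) = 105; complement C(9,2) = 36; favorable 105 - 36 = 69; P = 23/35; answer 23/35
Part 4: A3 = 23/35; threaded value p + q = 58; m = -9; cross terms: (-7*4 - -9*4)=8, (-9*7 - -8*4)=-31, (-8*4 - -7*7)=17; twice the area = |-6| = 6; area = 3; answer 3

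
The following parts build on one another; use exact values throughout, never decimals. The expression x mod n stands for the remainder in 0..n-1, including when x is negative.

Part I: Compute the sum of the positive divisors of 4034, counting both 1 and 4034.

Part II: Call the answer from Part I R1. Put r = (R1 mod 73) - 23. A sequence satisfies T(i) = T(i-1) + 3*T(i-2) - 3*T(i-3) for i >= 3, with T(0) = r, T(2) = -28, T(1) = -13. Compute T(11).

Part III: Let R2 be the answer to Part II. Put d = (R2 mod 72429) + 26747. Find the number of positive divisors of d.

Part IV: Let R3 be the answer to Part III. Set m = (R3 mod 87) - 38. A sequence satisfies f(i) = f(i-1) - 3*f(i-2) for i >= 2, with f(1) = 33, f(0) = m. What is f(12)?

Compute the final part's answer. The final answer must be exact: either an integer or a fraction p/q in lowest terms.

28050

Part I: 4034 = 2 * 2017; sigma = (1 + 2) * (1 + 2017) = 3 * 2018 = 6054; answer 6054
Part II: R1 = 6054; r = 45; T(3) = 1*(-28) + 3*(-13) - 3*(45) = -202; iterating: T(3)=-202, T(4)=-247, T(5)=-769, T(6)=-904, T(7)=-2470, T(8)=-2875, T(9)=-7573, T(10)=-8788, T(11)=-22882; answer -22882
Part III: R2 = -22882; d = 76294; 76294 = 2 * 37 * 1031; number of divisors = (1+1) * (1+1) * (1+1) = 8; answer 8
Part IV: R3 = 8; m = -30; f(2) = 1*(33) - 3*(-30) = 123; iterating: f(2)=123, f(3)=24, f(4)=-345, f(5)=-417, f(6)=618, f(7)=1869, f(8)=15, f(9)=-5592, f(10)=-5637, f(11)=11139, f(12)=28050; answer 28050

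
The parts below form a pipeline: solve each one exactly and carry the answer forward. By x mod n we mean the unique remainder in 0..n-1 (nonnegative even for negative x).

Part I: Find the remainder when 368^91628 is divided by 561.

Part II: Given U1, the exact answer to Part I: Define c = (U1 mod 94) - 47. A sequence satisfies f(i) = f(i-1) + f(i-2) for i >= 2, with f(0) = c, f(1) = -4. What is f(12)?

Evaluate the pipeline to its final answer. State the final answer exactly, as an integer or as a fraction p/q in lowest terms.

2361

Part I: squarings mod 561: 368^1=368, 368^2=223, 368^4=361, 368^8=169, 368^16=511, 368^32=256, 368^64=460, 368^128=103, 368^256=511, 368^512=256, 368^1024=460, 368^2048=103, 368^4096=511, 368^8192=256, 368^16384=460, 368^32768=103, 368^65536=511; 368^91628 = 368^4 * 368^8 * 368^32 * 368^64 * 368^128 * 368^256 * 368^1024 * 368^8192 * 368^16384 * 368^65536 = 268 (mod 561); answer 268
Part II: U1 = 268; c = 33; f(2) = 1*(-4) + 1*(33) = 29; iterating: f(2)=29, f(3)=25, f(4)=54, f(5)=79, f(6)=133, f(7)=212, f(8)=345, f(9)=557, f(10)=902, f(11)=1459, f(12)=2361; answer 2361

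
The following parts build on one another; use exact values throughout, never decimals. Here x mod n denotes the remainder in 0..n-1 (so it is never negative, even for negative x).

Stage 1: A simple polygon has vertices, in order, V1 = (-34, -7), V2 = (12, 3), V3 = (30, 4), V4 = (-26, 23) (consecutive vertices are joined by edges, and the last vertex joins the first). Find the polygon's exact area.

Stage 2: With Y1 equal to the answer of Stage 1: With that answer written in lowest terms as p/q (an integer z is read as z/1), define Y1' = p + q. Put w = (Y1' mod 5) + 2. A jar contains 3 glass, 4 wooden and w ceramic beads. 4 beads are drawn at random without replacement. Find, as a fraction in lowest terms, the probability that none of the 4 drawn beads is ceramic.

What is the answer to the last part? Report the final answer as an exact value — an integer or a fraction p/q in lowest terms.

5/18

Stage 1: cross terms: (-34*3 - 12*-7)=-18, (12*4 - 30*3)=-42, (30*23 - -26*4)=794, (-26*-7 - -34*23)=964; twice the area = |1698| = 1698; area = 849; answer 849
Stage 2: Y1 = 849; threaded value p + q = 850; w = 2; total draws C(9,4) = 126; favorable C(7,4) = 35; P = 5/18; answer 5/18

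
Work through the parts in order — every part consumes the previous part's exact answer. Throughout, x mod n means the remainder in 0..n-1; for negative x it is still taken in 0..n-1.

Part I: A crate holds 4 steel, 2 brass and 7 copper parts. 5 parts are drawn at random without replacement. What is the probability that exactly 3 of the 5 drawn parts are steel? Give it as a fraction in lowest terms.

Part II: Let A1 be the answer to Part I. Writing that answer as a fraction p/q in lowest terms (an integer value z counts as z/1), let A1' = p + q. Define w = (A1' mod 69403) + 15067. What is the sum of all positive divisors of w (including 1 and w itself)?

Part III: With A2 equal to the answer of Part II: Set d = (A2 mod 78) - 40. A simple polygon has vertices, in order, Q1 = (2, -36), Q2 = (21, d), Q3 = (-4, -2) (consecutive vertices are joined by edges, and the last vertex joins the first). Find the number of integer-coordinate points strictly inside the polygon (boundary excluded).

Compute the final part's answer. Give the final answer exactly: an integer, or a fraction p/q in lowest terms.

Part I: total draws C(13,5) = 1287; favorable C(4,3)*C(9,2) = 144; P = 16/143; answer 16/143
Part II: A1 = 16/143; threaded value p + q = 159; w = 15226; 15226 = 2 * 23 * 331; sigma = (1 + 2) * (1 + 23) * (1 + 331) = 3 * 24 * 332 = 23904; answer 23904
Part III: A2 = 23904; d = -4; cross terms: (2*-4 - 21*-36)=748, (21*-2 - -4*-4)=-58, (-4*-36 - 2*-2)=148; twice the area = |838| = 838; area = 419; boundary points = 1 + 1 + 2 = 4; strictly interior points = area - boundary/2 + 1 = 418; answer 418

418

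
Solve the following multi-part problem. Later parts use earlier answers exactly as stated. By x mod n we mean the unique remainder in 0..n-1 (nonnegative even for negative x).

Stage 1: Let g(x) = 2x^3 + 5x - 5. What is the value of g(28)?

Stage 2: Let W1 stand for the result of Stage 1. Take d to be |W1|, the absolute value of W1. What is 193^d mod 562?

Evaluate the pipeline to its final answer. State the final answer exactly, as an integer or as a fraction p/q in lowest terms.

77

Stage 1: 2*(28)^3 + 5*(28)^1 - 5 = (43904) + (140) + (-5) = 44039; answer 44039
Stage 2: W1 = 44039; d = 44039; squarings mod 562: 193^1=193, 193^2=157, 193^4=483, 193^8=59, 193^16=109, 193^32=79, 193^64=59, 193^128=109, 193^256=79, 193^512=59, 193^1024=109, 193^2048=79, 193^4096=59, 193^8192=109, 193^16384=79, 193^32768=59; 193^44039 = 193^1 * 193^2 * 193^4 * 193^1024 * 193^2048 * 193^8192 * 193^32768 = 77 (mod 562); answer 77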